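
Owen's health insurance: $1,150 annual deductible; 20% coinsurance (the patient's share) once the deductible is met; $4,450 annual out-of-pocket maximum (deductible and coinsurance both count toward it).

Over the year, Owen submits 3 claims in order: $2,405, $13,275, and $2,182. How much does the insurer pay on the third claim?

$1,788

#1 ($2,405): $1,150 to deductible, leaving $1,255; coinsurance $1,255 × 20% = $251. Patient owes $1,401 (running OOP $1,401). Plan pays $2,405 − $1,401 = $1,004.
#2 ($13,275): deductible already satisfied, so patient's share is 20% × $13,275 = $2,655. Patient pays $2,655; OOP now $4,056. Insurer: $13,275 − $2,655 = $10,620.
#3 ($2,182): 20% coinsurance on $2,182 = $436.40. OOP would hit $4,492.40 > $4,450, so the cap limits the patient to $4,450 − $4,056 = $394. Insurer: $2,182 − $394 = $1,788.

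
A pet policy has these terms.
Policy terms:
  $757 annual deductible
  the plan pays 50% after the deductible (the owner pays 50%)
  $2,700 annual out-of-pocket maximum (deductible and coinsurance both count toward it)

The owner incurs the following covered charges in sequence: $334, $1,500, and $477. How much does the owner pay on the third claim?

Claim 1 — $334: all of it applies to the deductible. Owner owes $334 (running OOP $334).
Claim 2 — $1,500: deductible takes $423, $1,077 remains; owner's 50% is $538.50. Cost to owner: $961.50. OOP to date $1,295.50.
Claim 3 — $477: deductible already satisfied, so owner's share is 50% × $477 = $238.50. Owner owes $238.50 (running OOP $1,534).

$238.50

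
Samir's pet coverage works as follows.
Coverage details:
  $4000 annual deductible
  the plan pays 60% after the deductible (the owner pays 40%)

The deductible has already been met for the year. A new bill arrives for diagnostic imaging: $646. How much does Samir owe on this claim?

$258.40

With the deductible met, the entire $646 is subject to coinsurance.
Coinsurance: $646 × 40% = $258.40.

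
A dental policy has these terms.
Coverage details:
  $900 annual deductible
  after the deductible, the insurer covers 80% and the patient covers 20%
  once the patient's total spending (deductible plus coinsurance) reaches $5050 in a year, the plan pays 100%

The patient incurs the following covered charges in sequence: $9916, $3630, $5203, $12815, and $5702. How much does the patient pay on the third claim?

#1 ($9916): $900 to deductible, leaving $9016; patient's 20% is $1803.20. Cost to patient: $2703.20. OOP to date $2703.20.
#2 ($3630): 20% coinsurance on $3630 = $726. Cost to patient: $726. OOP to date $3429.20.
#3 ($5203): 20% coinsurance on $5203 = $1040.60. Patient pays $1040.60; OOP now $4469.80.

$1040.60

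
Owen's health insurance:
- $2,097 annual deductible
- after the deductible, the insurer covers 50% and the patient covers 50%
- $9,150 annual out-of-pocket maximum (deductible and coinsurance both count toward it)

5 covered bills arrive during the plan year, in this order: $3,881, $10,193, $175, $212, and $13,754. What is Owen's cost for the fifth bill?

Claim 1 — $3,881: $2,097 to deductible, leaving $1,784; patient's 50% is $892. Patient pays $2,989; OOP now $2,989.
Claim 2 — $10,193: deductible already satisfied, so patient's share is 50% × $10,193 = $5,096.50. Patient owes $5,096.50 (running OOP $8,085.50).
Claim 3 — $175: 50% coinsurance on $175 = $87.50. Cost to patient: $87.50. OOP to date $8,173.
Claim 4 — $212: deductible met; 50% of $212 = $106. Cost to patient: $106. OOP to date $8,279.
Claim 5 — $13,754: deductible met; 50% of $13,754 = $6,877. Adding that to $8,279 gives $15,156, past the $9,150 cap; patient pays only $9,150 − $8,279 = $871.

$871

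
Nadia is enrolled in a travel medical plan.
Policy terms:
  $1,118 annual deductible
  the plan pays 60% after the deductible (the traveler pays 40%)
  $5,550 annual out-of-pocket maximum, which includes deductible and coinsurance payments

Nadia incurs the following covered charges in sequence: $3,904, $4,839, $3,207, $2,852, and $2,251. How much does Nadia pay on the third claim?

#1 ($3,904): $1,118 finishes the deductible; $2,786 goes to coinsurance; coinsurance $2,786 × 40% = $1,114.40. Traveler owes $2,232.40 (running OOP $2,232.40).
#2 ($4,839): deductible met; 40% of $4,839 = $1,935.60. Traveler pays $1,935.60; OOP now $4,168.
#3 ($3,207): 40% coinsurance on $3,207 = $1,282.80. Cost to traveler: $1,282.80. OOP to date $5,450.80.

$1,282.80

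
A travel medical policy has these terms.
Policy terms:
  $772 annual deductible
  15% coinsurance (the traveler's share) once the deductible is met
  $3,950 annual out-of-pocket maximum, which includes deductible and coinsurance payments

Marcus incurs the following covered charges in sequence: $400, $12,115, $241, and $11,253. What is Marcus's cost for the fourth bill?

$1,380.40

Bill 1, $400: all of it applies to the deductible. Traveler owes $400 (running OOP $400).
Bill 2, $12,115: $372 to deductible, leaving $11,743; coinsurance $11,743 × 15% = $1,761.45. Traveler pays $2,133.45; OOP now $2,533.45.
Bill 3, $241: deductible already satisfied, so traveler's share is 15% × $241 = $36.15. Traveler pays $36.15; OOP now $2,569.60.
Bill 4, $11,253: deductible already satisfied, so traveler's share is 15% × $11,253 = $1,687.95. Adding that to $2,569.60 gives $4,257.55, past the $3,950 cap; traveler pays only $3,950 − $2,569.60 = $1,380.40.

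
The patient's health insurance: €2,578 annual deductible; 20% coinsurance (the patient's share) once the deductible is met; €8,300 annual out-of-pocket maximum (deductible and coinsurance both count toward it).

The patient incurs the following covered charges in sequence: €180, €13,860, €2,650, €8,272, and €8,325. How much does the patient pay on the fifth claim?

€1,245.20

#1 (€180): fully absorbed by the deductible. Cost to patient: €180. OOP to date €180.
#2 (€13,860): €2,398 finishes the deductible; €11,462 goes to coinsurance; patient's 20% is €2,292.40. Patient pays €4,690.40; OOP now €4,870.40.
#3 (€2,650): deductible already satisfied, so patient's share is 20% × €2,650 = €530. Patient owes €530 (running OOP €5,400.40).
#4 (€8,272): deductible already satisfied, so patient's share is 20% × €8,272 = €1,654.40. Cost to patient: €1,654.40. OOP to date €7,054.80.
#5 (€8,325): deductible met; 20% of €8,325 = €1,665. Adding that to €7,054.80 gives €8,719.80, past the €8,300 cap; patient pays only €8,300 − €7,054.80 = €1,245.20.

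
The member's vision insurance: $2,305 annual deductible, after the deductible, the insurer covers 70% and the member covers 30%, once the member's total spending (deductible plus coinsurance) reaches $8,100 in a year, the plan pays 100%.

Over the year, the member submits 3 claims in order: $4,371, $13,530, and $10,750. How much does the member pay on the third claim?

$1,116.20

Bill 1, $4,371: $2,305 to deductible, leaving $2,066; 30% of $2,066 = $619.80. Member pays $2,924.80; OOP now $2,924.80.
Bill 2, $13,530: deductible already satisfied, so member's share is 30% × $13,530 = $4,059. Cost to member: $4,059. OOP to date $6,983.80.
Bill 3, $10,750: deductible met; 30% of $10,750 = $3,225. That would push OOP to $10,208.80, over the $8,100 cap, so member pays $8,100 − $6,983.80 = $1,116.20.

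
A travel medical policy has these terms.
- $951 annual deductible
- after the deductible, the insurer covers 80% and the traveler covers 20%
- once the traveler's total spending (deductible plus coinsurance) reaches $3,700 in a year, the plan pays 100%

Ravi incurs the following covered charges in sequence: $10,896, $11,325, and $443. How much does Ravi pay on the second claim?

$760

Bill 1, $10,896: $951 finishes the deductible; $9,945 goes to coinsurance; traveler's 20% is $1,989. Traveler pays $2,940; OOP now $2,940.
Bill 2, $11,325: deductible met; 20% of $11,325 = $2,265. Adding that to $2,940 gives $5,205, past the $3,700 cap; traveler pays only $3,700 − $2,940 = $760.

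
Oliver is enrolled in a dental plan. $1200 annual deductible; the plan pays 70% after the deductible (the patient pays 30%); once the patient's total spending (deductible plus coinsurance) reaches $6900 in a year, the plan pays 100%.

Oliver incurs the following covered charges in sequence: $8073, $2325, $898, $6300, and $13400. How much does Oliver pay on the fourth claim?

$1890

Bill 1, $8073: deductible takes $1200, $6873 remains; coinsurance $6873 × 30% = $2061.90. Patient pays $3261.90; OOP now $3261.90.
Bill 2, $2325: deductible already satisfied, so patient's share is 30% × $2325 = $697.50. Cost to patient: $697.50. OOP to date $3959.40.
Bill 3, $898: 30% coinsurance on $898 = $269.40. Patient pays $269.40; OOP now $4228.80.
Bill 4, $6300: deductible already satisfied, so patient's share is 30% × $6300 = $1890. Patient owes $1890 (running OOP $6118.80).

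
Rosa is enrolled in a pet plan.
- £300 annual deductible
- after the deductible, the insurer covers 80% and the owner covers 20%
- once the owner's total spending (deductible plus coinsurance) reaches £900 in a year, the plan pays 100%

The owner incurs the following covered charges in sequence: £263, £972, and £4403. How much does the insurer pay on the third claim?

£3990

#1 (£263): entire amount goes to the deductible. Owner pays £263; OOP now £263. Plan pays £263 − £263 = £0.
#2 (£972): £37 to deductible, leaving £935; coinsurance £935 × 20% = £187. Owner pays £224; OOP now £487. Plan pays £972 − £224 = £748.
#3 (£4403): deductible already satisfied, so owner's share is 20% × £4403 = £880.60. That would push OOP to £1367.60, over the £900 cap, so owner pays £900 − £487 = £413. Plan pays £4403 − £413 = £3990.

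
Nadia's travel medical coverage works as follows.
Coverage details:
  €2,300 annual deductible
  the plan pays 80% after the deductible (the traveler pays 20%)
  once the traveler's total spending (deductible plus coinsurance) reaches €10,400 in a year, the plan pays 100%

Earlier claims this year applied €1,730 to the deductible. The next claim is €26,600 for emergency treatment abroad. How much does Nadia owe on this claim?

€5,776

Deductible still to meet: €2,300 − €1,730 = €570.
The remaining €26,030 (= €26,600 − €570) moves to coinsurance.
Traveler's 20% share of €26,030 is €5,206.
That puts the traveler's cost at €570 + €5,206 = €5,776 before any cap.
Total out-of-pocket so far would be €1,730 + €5,776 = €7,506, below the €10,400 cap — no reduction.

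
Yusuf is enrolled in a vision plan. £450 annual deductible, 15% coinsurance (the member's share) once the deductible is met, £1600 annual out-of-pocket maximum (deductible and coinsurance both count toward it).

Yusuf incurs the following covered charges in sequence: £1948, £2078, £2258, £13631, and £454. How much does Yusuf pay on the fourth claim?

Bill 1, £1948: £450 to deductible, leaving £1498; coinsurance £1498 × 15% = £224.70. Member owes £674.70 (running OOP £674.70).
Bill 2, £2078: deductible met; 15% of £2078 = £311.70. Member pays £311.70; OOP now £986.40.
Bill 3, £2258: deductible already satisfied, so member's share is 15% × £2258 = £338.70. Cost to member: £338.70. OOP to date £1325.10.
Bill 4, £13631: 15% coinsurance on £13631 = £2044.65. That would push OOP to £3369.75, over the £1600 cap, so member pays £1600 − £1325.10 = £274.90.

£274.90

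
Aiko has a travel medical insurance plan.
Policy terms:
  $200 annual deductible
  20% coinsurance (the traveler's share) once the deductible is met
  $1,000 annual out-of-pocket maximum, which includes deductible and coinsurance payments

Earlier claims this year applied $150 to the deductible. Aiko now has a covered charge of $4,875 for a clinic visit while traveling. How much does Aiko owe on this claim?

$850

Remaining deductible: $200 − $150 = $50.
After the $50 deductible portion, $4,875 − $50 = $4,825 is subject to coinsurance.
20% of $4,825 = $965 falls to the traveler.
Traveler responsibility before any cap: $50 + $965 = $1,015.
Adding $1,015 to the $150 already spent would give $1,165, which exceeds the $1,000 cap; the traveler pays just $1,000 − $150 = $850.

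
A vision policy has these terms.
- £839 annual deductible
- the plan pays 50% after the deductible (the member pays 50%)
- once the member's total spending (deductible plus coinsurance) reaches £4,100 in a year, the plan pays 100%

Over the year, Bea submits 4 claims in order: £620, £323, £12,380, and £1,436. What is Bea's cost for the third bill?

£3,209

Bill 1, £620: fully absorbed by the deductible. Cost to member: £620. OOP to date £620.
Bill 2, £323: £219 to deductible, leaving £104; member's 50% is £52. Cost to member: £271. OOP to date £891.
Bill 3, £12,380: deductible already satisfied, so member's share is 50% × £12,380 = £6,190. Adding that to £891 gives £7,081, past the £4,100 cap; member pays only £4,100 − £891 = £3,209.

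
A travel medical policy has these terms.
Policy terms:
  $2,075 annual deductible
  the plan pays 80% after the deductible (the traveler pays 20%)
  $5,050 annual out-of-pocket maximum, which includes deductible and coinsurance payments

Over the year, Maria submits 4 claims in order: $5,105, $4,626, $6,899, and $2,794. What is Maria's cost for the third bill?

Bill 1, $5,105: $2,075 finishes the deductible; $3,030 goes to coinsurance; 20% of $3,030 = $606. Cost to traveler: $2,681. OOP to date $2,681.
Bill 2, $4,626: deductible met; 20% of $4,626 = $925.20. Traveler owes $925.20 (running OOP $3,606.20).
Bill 3, $6,899: deductible already satisfied, so traveler's share is 20% × $6,899 = $1,379.80. Traveler pays $1,379.80; OOP now $4,986.

$1,379.80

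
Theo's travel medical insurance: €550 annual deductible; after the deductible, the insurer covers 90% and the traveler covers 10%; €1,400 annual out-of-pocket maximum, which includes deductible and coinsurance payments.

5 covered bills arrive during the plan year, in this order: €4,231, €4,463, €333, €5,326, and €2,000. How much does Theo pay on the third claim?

Claim 1 — €4,231: €550 to deductible, leaving €3,681; 10% of €3,681 = €368.10. Traveler pays €918.10; OOP now €918.10.
Claim 2 — €4,463: deductible met; 10% of €4,463 = €446.30. Traveler owes €446.30 (running OOP €1,364.40).
Claim 3 — €333: deductible met; 10% of €333 = €33.30. Traveler pays €33.30; OOP now €1,397.70.

€33.30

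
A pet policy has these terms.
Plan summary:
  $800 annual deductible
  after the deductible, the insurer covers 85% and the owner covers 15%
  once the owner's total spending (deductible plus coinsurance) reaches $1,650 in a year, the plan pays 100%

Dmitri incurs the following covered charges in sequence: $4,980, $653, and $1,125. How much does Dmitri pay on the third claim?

$125.05

Claim 1 — $4,980: $800 to deductible, leaving $4,180; 15% of $4,180 = $627. Cost to owner: $1,427. OOP to date $1,427.
Claim 2 — $653: deductible already satisfied, so owner's share is 15% × $653 = $97.95. Cost to owner: $97.95. OOP to date $1,524.95.
Claim 3 — $1,125: 15% coinsurance on $1,125 = $168.75. Adding that to $1,524.95 gives $1,693.70, past the $1,650 cap; owner pays only $1,650 − $1,524.95 = $125.05.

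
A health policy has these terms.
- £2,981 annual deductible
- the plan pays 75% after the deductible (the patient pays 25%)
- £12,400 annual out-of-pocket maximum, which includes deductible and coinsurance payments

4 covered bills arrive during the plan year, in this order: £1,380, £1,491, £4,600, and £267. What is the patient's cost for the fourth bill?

Claim 1 (£1,380): fully absorbed by the deductible. Cost to patient: £1,380. OOP to date £1,380.
Claim 2 (£1,491): entire amount goes to the deductible. Patient pays £1,491; OOP now £2,871.
Claim 3 (£4,600): deductible takes £110, £4,490 remains; 25% of £4,490 = £1,122.50. Patient owes £1,232.50 (running OOP £4,103.50).
Claim 4 (£267): deductible already satisfied, so patient's share is 25% × £267 = £66.75. Cost to patient: £66.75. OOP to date £4,170.25.

£66.75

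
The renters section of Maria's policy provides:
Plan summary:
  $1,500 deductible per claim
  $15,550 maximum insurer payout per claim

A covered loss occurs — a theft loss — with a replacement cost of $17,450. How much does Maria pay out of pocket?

$1,900

Subtract the deductible: $17,450 − $1,500 = $15,950.
The $15,550 per-incident cap binds; insurer pays $15,550.
Out of pocket: $17,450 − $15,550 = $1,900.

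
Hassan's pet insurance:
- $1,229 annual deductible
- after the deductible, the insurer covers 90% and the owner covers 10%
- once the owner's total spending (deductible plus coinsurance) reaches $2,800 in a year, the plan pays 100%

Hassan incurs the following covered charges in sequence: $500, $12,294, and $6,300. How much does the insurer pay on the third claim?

$5,885.50

Claim 1 — $500: all of it applies to the deductible. Owner owes $500 (running OOP $500). Plan pays $500 − $500 = $0.
Claim 2 — $12,294: $729 to deductible, leaving $11,565; 10% of $11,565 = $1,156.50. Cost to owner: $1,885.50. OOP to date $2,385.50. Insurer: $12,294 − $1,885.50 = $10,408.50.
Claim 3 — $6,300: deductible met; 10% of $6,300 = $630. OOP would hit $3,015.50 > $2,800, so the cap limits the owner to $2,800 − $2,385.50 = $414.50. Insurer: $6,300 − $414.50 = $5,885.50.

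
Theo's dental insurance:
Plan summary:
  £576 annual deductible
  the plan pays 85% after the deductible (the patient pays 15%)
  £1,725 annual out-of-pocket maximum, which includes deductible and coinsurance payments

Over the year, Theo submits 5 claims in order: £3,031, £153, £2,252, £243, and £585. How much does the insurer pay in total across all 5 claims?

Bill 1, £3,031: deductible takes £576, £2,455 remains; patient's 15% is £368.25. Patient owes £944.25 (running OOP £944.25). Plan pays £3,031 − £944.25 = £2,086.75.
Bill 2, £153: deductible met; 15% of £153 = £22.95. Patient pays £22.95; OOP now £967.20. Insurer: £153 − £22.95 = £130.05.
Bill 3, £2,252: 15% coinsurance on £2,252 = £337.80. Cost to patient: £337.80. OOP to date £1,305. Plan pays £2,252 − £337.80 = £1,914.20.
Bill 4, £243: deductible already satisfied, so patient's share is 15% × £243 = £36.45. Patient pays £36.45; OOP now £1,341.45. Plan pays £243 − £36.45 = £206.55.
Bill 5, £585: deductible already satisfied, so patient's share is 15% × £585 = £87.75. Patient pays £87.75; OOP now £1,429.20. Insurer: £585 − £87.75 = £497.25.
Insurer total = bills − patient's total = £6,264 − £1,429.20 = £4,834.80.

£4,834.80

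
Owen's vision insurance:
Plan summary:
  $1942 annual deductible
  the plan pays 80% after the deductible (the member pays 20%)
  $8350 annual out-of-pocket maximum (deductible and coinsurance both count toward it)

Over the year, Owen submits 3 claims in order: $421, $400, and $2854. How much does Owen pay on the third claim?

Claim 1 ($421): entire amount goes to the deductible. Member owes $421 (running OOP $421).
Claim 2 ($400): all of it applies to the deductible. Member pays $400; OOP now $821.
Claim 3 ($2854): $1121 finishes the deductible; $1733 goes to coinsurance; coinsurance $1733 × 20% = $346.60. Member owes $1467.60 (running OOP $2288.60).

$1467.60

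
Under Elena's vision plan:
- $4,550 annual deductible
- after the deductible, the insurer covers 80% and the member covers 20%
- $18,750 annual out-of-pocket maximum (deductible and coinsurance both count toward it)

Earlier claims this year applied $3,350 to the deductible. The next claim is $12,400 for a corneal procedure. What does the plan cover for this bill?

Deductible still to meet: $4,550 − $3,350 = $1,200.
After the $1,200 deductible portion, $12,400 − $1,200 = $11,200 is subject to coinsurance.
Member's 20% share of $11,200 is $2,240.
So the member owes $1,200 + $2,240 = $3,440 before any cap.
Year-to-date out-of-pocket becomes $3,350 + $3,440 = $6,790, still under the $18,750 maximum, so no cap applies.
The plan picks up $12,400 − $3,440 = $8,960.

$8,960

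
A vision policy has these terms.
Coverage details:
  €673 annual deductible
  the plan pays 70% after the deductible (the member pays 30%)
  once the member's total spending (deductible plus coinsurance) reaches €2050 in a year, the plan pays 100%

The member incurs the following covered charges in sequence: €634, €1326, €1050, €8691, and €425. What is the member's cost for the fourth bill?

€675.90

Claim 1 (€634): fully absorbed by the deductible. Member pays €634; OOP now €634.
Claim 2 (€1326): €39 finishes the deductible; €1287 goes to coinsurance; 30% of €1287 = €386.10. Member pays €425.10; OOP now €1059.10.
Claim 3 (€1050): 30% coinsurance on €1050 = €315. Member owes €315 (running OOP €1374.10).
Claim 4 (€8691): deductible already satisfied, so member's share is 30% × €8691 = €2607.30. That would push OOP to €3981.40, over the €2050 cap, so member pays €2050 − €1374.10 = €675.90.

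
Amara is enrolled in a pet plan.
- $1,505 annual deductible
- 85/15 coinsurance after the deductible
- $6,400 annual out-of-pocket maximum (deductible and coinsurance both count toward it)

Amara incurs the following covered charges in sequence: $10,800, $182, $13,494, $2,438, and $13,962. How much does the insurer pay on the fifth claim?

$12,878.35

#1 ($10,800): deductible takes $1,505, $9,295 remains; coinsurance $9,295 × 15% = $1,394.25. Owner pays $2,899.25; OOP now $2,899.25. Plan pays $10,800 − $2,899.25 = $7,900.75.
#2 ($182): deductible already satisfied, so owner's share is 15% × $182 = $27.30. Owner pays $27.30; OOP now $2,926.55. Plan pays $182 − $27.30 = $154.70.
#3 ($13,494): deductible met; 15% of $13,494 = $2,024.10. Cost to owner: $2,024.10. OOP to date $4,950.65. Insurer: $13,494 − $2,024.10 = $11,469.90.
#4 ($2,438): deductible met; 15% of $2,438 = $365.70. Owner owes $365.70 (running OOP $5,316.35). Plan pays $2,438 − $365.70 = $2,072.30.
#5 ($13,962): deductible met; 15% of $13,962 = $2,094.30. OOP would hit $7,410.65 > $6,400, so the cap limits the owner to $6,400 − $5,316.35 = $1,083.65. Insurer: $13,962 − $1,083.65 = $12,878.35.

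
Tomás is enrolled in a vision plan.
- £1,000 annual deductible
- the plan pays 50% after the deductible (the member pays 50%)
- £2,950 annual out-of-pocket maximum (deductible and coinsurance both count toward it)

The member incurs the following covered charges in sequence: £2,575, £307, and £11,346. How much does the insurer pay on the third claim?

Claim 1 — £2,575: £1,000 finishes the deductible; £1,575 goes to coinsurance; coinsurance £1,575 × 50% = £787.50. Member pays £1,787.50; OOP now £1,787.50. Insurer: £2,575 − £1,787.50 = £787.50.
Claim 2 — £307: 50% coinsurance on £307 = £153.50. Member pays £153.50; OOP now £1,941. Insurer: £307 − £153.50 = £153.50.
Claim 3 — £11,346: deductible met; 50% of £11,346 = £5,673. Adding that to £1,941 gives £7,614, past the £2,950 cap; member pays only £2,950 − £1,941 = £1,009. Plan pays £11,346 − £1,009 = £10,337.

£10,337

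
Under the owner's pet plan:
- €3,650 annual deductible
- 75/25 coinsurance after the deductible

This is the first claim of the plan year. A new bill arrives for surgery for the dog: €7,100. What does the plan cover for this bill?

The full €3,650 deductible is still open; €3,650 of this bill applies to it.
That leaves €7,100 − €3,650 = €3,450 for coinsurance.
Coinsurance: €3,450 × 25% = €862.50.
Owner responsibility: €3,650 + €862.50 = €4,512.50.
The plan picks up €7,100 − €4,512.50 = €2,587.50.

€2,587.50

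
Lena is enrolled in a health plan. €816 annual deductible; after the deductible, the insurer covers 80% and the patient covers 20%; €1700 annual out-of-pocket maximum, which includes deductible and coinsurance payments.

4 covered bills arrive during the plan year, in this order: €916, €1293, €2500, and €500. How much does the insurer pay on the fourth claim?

Bill 1, €916: deductible takes €816, €100 remains; patient's 20% is €20. Patient pays €836; OOP now €836. Plan pays €916 − €836 = €80.
Bill 2, €1293: deductible already satisfied, so patient's share is 20% × €1293 = €258.60. Cost to patient: €258.60. OOP to date €1094.60. Plan pays €1293 − €258.60 = €1034.40.
Bill 3, €2500: deductible met; 20% of €2500 = €500. Patient pays €500; OOP now €1594.60. Insurer: €2500 − €500 = €2000.
Bill 4, €500: 20% coinsurance on €500 = €100. Patient owes €100 (running OOP €1694.60). Insurer: €500 − €100 = €400.

€400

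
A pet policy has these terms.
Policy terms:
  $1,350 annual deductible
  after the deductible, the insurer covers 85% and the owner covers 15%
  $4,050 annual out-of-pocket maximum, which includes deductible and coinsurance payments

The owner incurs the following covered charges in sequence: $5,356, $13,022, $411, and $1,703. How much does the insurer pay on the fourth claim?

$1,618.85

Claim 1 — $5,356: $1,350 to deductible, leaving $4,006; coinsurance $4,006 × 15% = $600.90. Owner owes $1,950.90 (running OOP $1,950.90). Insurer: $5,356 − $1,950.90 = $3,405.10.
Claim 2 — $13,022: 15% coinsurance on $13,022 = $1,953.30. Owner pays $1,953.30; OOP now $3,904.20. Plan pays $13,022 − $1,953.30 = $11,068.70.
Claim 3 — $411: deductible met; 15% of $411 = $61.65. Cost to owner: $61.65. OOP to date $3,965.85. Plan pays $411 − $61.65 = $349.35.
Claim 4 — $1,703: 15% coinsurance on $1,703 = $255.45. That would push OOP to $4,221.30, over the $4,050 cap, so owner pays $4,050 − $3,965.85 = $84.15. Insurer: $1,703 − $84.15 = $1,618.85.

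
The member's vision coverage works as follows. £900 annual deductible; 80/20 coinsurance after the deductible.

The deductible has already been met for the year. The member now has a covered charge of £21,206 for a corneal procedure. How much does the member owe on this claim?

The deductible is already satisfied, so the full bill goes to coinsurance.
Coinsurance: £21,206 × 20% = £4,241.20.

£4,241.20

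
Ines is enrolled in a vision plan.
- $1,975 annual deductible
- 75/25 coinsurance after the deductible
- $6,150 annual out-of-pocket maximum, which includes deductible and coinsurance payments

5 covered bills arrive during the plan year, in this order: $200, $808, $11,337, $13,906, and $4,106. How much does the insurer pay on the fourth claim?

Claim 1 ($200): all of it applies to the deductible. Cost to member: $200. OOP to date $200. Insurer: $200 − $200 = $0.
Claim 2 ($808): entire amount goes to the deductible. Cost to member: $808. OOP to date $1,008. Insurer: $808 − $808 = $0.
Claim 3 ($11,337): $967 finishes the deductible; $10,370 goes to coinsurance; member's 25% is $2,592.50. Member owes $3,559.50 (running OOP $4,567.50). Plan pays $11,337 − $3,559.50 = $7,777.50.
Claim 4 ($13,906): 25% coinsurance on $13,906 = $3,476.50. Adding that to $4,567.50 gives $8,044, past the $6,150 cap; member pays only $6,150 − $4,567.50 = $1,582.50. Insurer: $13,906 − $1,582.50 = $12,323.50.

$12,323.50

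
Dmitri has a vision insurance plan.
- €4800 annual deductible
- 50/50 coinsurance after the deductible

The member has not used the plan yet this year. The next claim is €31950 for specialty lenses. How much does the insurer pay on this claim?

Nothing has been paid toward the €4800 deductible, so the first €4800 of this charge is applied there.
That leaves €31950 − €4800 = €27150 for coinsurance.
Coinsurance: €27150 × 50% = €13575.
That puts the member's cost at €4800 + €13575 = €18375.
Insurer pays the balance: €31950 − €18375 = €13575.

€13575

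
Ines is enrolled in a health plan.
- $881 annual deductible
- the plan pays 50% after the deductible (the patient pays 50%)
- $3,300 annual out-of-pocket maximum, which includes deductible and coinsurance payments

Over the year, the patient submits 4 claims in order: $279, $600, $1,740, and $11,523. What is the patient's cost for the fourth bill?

Claim 1 — $279: entire amount goes to the deductible. Cost to patient: $279. OOP to date $279.
Claim 2 — $600: entire amount goes to the deductible. Cost to patient: $600. OOP to date $879.
Claim 3 — $1,740: $2 to deductible, leaving $1,738; coinsurance $1,738 × 50% = $869. Patient pays $871; OOP now $1,750.
Claim 4 — $11,523: deductible met; 50% of $11,523 = $5,761.50. Adding that to $1,750 gives $7,511.50, past the $3,300 cap; patient pays only $3,300 − $1,750 = $1,550.

$1,550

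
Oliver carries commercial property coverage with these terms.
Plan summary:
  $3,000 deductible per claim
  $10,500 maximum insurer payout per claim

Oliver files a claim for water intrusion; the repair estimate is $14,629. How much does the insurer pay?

After the deductible, $14,629 − $3,000 = $11,629 remains.
The $10,500 per-incident cap binds; insurer pays $10,500.

$10,500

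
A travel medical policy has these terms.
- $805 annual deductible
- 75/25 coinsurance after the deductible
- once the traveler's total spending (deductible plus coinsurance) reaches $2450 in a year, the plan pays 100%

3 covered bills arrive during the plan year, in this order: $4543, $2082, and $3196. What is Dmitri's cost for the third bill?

$190

Claim 1 ($4543): deductible takes $805, $3738 remains; coinsurance $3738 × 25% = $934.50. Traveler owes $1739.50 (running OOP $1739.50).
Claim 2 ($2082): deductible met; 25% of $2082 = $520.50. Cost to traveler: $520.50. OOP to date $2260.
Claim 3 ($3196): deductible met; 25% of $3196 = $799. OOP would hit $3059 > $2450, so the cap limits the traveler to $2450 − $2260 = $190.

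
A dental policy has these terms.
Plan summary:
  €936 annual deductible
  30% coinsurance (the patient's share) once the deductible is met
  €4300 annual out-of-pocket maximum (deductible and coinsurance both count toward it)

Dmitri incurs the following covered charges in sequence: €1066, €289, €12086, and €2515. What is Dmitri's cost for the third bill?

#1 (€1066): €936 finishes the deductible; €130 goes to coinsurance; patient's 30% is €39. Cost to patient: €975. OOP to date €975.
#2 (€289): deductible met; 30% of €289 = €86.70. Cost to patient: €86.70. OOP to date €1061.70.
#3 (€12086): 30% coinsurance on €12086 = €3625.80. OOP would hit €4687.50 > €4300, so the cap limits the patient to €4300 − €1061.70 = €3238.30.

€3238.30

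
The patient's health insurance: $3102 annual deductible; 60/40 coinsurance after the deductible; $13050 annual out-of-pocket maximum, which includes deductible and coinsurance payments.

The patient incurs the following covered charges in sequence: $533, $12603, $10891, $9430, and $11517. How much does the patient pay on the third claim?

Claim 1 — $533: entire amount goes to the deductible. Patient owes $533 (running OOP $533).
Claim 2 — $12603: $2569 to deductible, leaving $10034; patient's 40% is $4013.60. Patient owes $6582.60 (running OOP $7115.60).
Claim 3 — $10891: deductible already satisfied, so patient's share is 40% × $10891 = $4356.40. Patient owes $4356.40 (running OOP $11472).

$4356.40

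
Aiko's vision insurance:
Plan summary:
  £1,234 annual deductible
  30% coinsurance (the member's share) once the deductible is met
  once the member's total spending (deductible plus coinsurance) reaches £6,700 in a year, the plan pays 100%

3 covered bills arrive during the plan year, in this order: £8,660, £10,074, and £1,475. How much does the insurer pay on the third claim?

Claim 1 — £8,660: £1,234 to deductible, leaving £7,426; coinsurance £7,426 × 30% = £2,227.80. Cost to member: £3,461.80. OOP to date £3,461.80. Insurer: £8,660 − £3,461.80 = £5,198.20.
Claim 2 — £10,074: deductible already satisfied, so member's share is 30% × £10,074 = £3,022.20. Member pays £3,022.20; OOP now £6,484. Plan pays £10,074 − £3,022.20 = £7,051.80.
Claim 3 — £1,475: deductible already satisfied, so member's share is 30% × £1,475 = £442.50. OOP would hit £6,926.50 > £6,700, so the cap limits the member to £6,700 − £6,484 = £216. Plan pays £1,475 − £216 = £1,259.

£1,259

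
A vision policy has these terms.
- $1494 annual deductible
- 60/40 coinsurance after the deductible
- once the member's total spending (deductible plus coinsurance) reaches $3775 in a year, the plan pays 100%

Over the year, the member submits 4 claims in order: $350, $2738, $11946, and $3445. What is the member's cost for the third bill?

$1643.40

Bill 1, $350: entire amount goes to the deductible. Cost to member: $350. OOP to date $350.
Bill 2, $2738: deductible takes $1144, $1594 remains; 40% of $1594 = $637.60. Member owes $1781.60 (running OOP $2131.60).
Bill 3, $11946: 40% coinsurance on $11946 = $4778.40. Adding that to $2131.60 gives $6910, past the $3775 cap; member pays only $3775 − $2131.60 = $1643.40.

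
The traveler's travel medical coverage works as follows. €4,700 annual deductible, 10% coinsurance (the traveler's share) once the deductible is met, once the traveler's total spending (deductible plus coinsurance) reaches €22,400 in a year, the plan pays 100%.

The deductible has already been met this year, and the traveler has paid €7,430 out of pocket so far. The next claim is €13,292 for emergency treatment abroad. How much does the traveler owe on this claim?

€1,329.20

With the deductible met, the entire €13,292 is subject to coinsurance.
10% of €13,292 = €1,329.20 falls to the traveler.
Cumulative spending €7,430 + €1,329.20 = €8,759.20 stays under the €22,400 maximum.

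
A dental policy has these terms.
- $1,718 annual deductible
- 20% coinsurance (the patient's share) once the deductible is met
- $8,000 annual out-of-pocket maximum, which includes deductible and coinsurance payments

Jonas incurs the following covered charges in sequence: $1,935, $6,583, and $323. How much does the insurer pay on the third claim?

#1 ($1,935): $1,718 finishes the deductible; $217 goes to coinsurance; 20% of $217 = $43.40. Cost to patient: $1,761.40. OOP to date $1,761.40. Insurer: $1,935 − $1,761.40 = $173.60.
#2 ($6,583): 20% coinsurance on $6,583 = $1,316.60. Patient pays $1,316.60; OOP now $3,078. Plan pays $6,583 − $1,316.60 = $5,266.40.
#3 ($323): deductible met; 20% of $323 = $64.60. Patient owes $64.60 (running OOP $3,142.60). Insurer: $323 − $64.60 = $258.40.

$258.40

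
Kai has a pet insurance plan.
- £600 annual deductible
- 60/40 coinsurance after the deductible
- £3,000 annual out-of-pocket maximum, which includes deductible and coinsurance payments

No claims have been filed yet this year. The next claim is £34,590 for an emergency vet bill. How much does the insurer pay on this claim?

£31,590

Deductible not yet touched, so the first £600 of the bill goes to the deductible.
After the £600 deductible portion, £34,590 − £600 = £33,990 is subject to coinsurance.
Owner's 40% share of £33,990 is £13,596.
Owner responsibility before any cap: £600 + £13,596 = £14,196.
That would bring total out-of-pocket to £14,196, past the £3,000 cap. The owner is capped at £3,000 − £0 = £3,000 on this claim.
The plan picks up £34,590 − £3,000 = £31,590.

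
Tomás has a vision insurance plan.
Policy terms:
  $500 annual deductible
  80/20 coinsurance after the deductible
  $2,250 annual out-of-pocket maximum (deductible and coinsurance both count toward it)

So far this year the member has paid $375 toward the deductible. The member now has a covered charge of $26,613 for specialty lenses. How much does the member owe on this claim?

$1,875

Deductible still to meet: $500 − $375 = $125.
The remaining $26,488 (= $26,613 − $125) moves to coinsurance.
Coinsurance: $26,488 × 20% = $5,297.60.
So the member owes $125 + $5,297.60 = $5,422.60 before any cap.
Adding $5,422.60 to the $375 already spent would give $5,797.60, which exceeds the $2,250 cap; the member pays just $2,250 − $375 = $1,875.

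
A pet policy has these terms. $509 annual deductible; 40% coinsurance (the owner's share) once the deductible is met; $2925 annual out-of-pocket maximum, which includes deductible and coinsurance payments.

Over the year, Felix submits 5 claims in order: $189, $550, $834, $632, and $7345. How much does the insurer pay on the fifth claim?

Claim 1 ($189): all of it applies to the deductible. Cost to owner: $189. OOP to date $189. Insurer: $189 − $189 = $0.
Claim 2 ($550): $320 to deductible, leaving $230; coinsurance $230 × 40% = $92. Owner owes $412 (running OOP $601). Insurer: $550 − $412 = $138.
Claim 3 ($834): deductible met; 40% of $834 = $333.60. Cost to owner: $333.60. OOP to date $934.60. Insurer: $834 − $333.60 = $500.40.
Claim 4 ($632): 40% coinsurance on $632 = $252.80. Owner pays $252.80; OOP now $1187.40. Plan pays $632 − $252.80 = $379.20.
Claim 5 ($7345): 40% coinsurance on $7345 = $2938. Adding that to $1187.40 gives $4125.40, past the $2925 cap; owner pays only $2925 − $1187.40 = $1737.60. Insurer: $7345 − $1737.60 = $5607.40.

$5607.40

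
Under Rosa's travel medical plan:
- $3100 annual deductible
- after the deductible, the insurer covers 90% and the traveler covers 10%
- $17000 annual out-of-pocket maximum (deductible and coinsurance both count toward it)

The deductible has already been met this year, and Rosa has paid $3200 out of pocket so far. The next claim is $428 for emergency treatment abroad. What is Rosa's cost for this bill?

The deductible is already satisfied, so the full bill goes to coinsurance.
10% of $428 = $42.80 falls to the traveler.
Total out-of-pocket so far would be $3200 + $42.80 = $3242.80, below the $17000 cap — no reduction.

$42.80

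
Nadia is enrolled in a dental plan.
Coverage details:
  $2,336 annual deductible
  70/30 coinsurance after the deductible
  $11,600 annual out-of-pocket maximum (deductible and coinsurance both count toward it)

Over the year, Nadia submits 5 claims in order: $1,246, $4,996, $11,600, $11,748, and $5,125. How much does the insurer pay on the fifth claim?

Claim 1 ($1,246): all of it applies to the deductible. Patient owes $1,246 (running OOP $1,246). Plan pays $1,246 − $1,246 = $0.
Claim 2 ($4,996): $1,090 finishes the deductible; $3,906 goes to coinsurance; coinsurance $3,906 × 30% = $1,171.80. Cost to patient: $2,261.80. OOP to date $3,507.80. Plan pays $4,996 − $2,261.80 = $2,734.20.
Claim 3 ($11,600): deductible already satisfied, so patient's share is 30% × $11,600 = $3,480. Patient owes $3,480 (running OOP $6,987.80). Insurer: $11,600 − $3,480 = $8,120.
Claim 4 ($11,748): 30% coinsurance on $11,748 = $3,524.40. Patient owes $3,524.40 (running OOP $10,512.20). Insurer: $11,748 − $3,524.40 = $8,223.60.
Claim 5 ($5,125): 30% coinsurance on $5,125 = $1,537.50. Adding that to $10,512.20 gives $12,049.70, past the $11,600 cap; patient pays only $11,600 − $10,512.20 = $1,087.80. Insurer: $5,125 − $1,087.80 = $4,037.20.

$4,037.20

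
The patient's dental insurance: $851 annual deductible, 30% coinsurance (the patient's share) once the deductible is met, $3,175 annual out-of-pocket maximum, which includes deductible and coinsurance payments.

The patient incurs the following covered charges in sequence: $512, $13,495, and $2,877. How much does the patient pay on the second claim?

$2,663

Bill 1, $512: entire amount goes to the deductible. Cost to patient: $512. OOP to date $512.
Bill 2, $13,495: deductible takes $339, $13,156 remains; patient's 30% is $3,946.80. Deductible plus coinsurance: $339 + $3,946.80 = $4,285.80. OOP would hit $4,797.80 > $3,175, so the cap limits the patient to $3,175 − $512 = $2,663.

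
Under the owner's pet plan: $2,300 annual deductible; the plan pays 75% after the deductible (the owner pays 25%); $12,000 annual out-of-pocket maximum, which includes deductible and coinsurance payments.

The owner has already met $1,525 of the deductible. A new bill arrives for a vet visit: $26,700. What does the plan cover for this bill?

$19,443.75

Remaining deductible: $2,300 − $1,525 = $775.
That leaves $26,700 − $775 = $25,925 for coinsurance.
Coinsurance: $25,925 × 25% = $6,481.25.
So the owner owes $775 + $6,481.25 = $7,256.25 before any cap.
Total out-of-pocket so far would be $1,525 + $7,256.25 = $8,781.25, below the $12,000 cap — no reduction.
The insurer covers the remainder: $26,700 − $7,256.25 = $19,443.75.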